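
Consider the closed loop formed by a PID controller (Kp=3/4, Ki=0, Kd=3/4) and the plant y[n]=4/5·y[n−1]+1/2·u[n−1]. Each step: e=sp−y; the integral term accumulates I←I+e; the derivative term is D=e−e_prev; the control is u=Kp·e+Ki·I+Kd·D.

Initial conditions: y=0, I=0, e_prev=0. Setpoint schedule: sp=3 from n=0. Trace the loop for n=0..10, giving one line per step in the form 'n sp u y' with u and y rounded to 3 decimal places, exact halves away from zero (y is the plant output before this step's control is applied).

0 3 4.500 0.000
1 3 -1.125 2.250
2 3 2.081 1.238
3 3 0.132 2.031
4 3 1.237 1.691
5 3 0.561 1.971
6 3 0.942 1.858
7 3 0.708 1.957
8 3 0.839 1.919
9 3 0.757 1.955
10 3 0.802 1.943

(exact arithmetic carried between steps; '≈' marks a value shown rounded to 6 d.p. or computed from one; I and e_prev carry over from the previous line; the table rounds u and y to 3 d.p., halves away from zero)
n=0: y=0, sp=3, e=sp−y=3; I=3, D=e−e_prev=3; u=3/4·3+0·3+3/4·3=4.5; next y=4/5·0+1/2·4.5=2.25
n=1: y=2.25, sp=3, e=sp−y=0.75; I=3.75, D=e−e_prev=-2.25; u=3/4·0.75+0·3.75+3/4·(-2.25)=-1.125; next y=4/5·2.25+1/2·(-1.125)=1.2375
n=2: y=1.2375, sp=3, e=sp−y=1.7625; I=5.5125, D=e−e_prev=1.0125; u=3/4·1.7625+0·5.5125+3/4·1.0125=2.08125; next y=4/5·1.2375+1/2·2.08125=2.030625
n=3: y=2.030625, sp=3, e=sp−y=0.969375; I=6.481875, D=e−e_prev=-0.793125; u=3/4·0.969375+0·6.481875+3/4·(-0.793125)≈0.132188; next y=4/5·2.030625+1/2·0.132188≈1.690594
n=4: y≈1.690594, sp=3, e=sp−y≈1.309406; I≈7.791281, D=e−e_prev≈0.340031; u=3/4·1.309406+0·7.791281+3/4·0.340031≈1.237078; next y=4/5·1.690594+1/2·1.237078≈1.971014
n=5: y≈1.971014, sp=3, e=sp−y≈1.028986; I≈8.820267, D=e−e_prev≈-0.280420; u=3/4·1.028986+0·8.820267+3/4·(-0.280420)≈0.561424; next y=4/5·1.971014+1/2·0.561424≈1.857523
n=6: y≈1.857523, sp=3, e=sp−y≈1.142477; I≈9.962744, D=e−e_prev≈0.113491; u=3/4·1.142477+0·9.962744+3/4·0.113491≈0.941976; next y=4/5·1.857523+1/2·0.941976≈1.957006
n=7: y≈1.957006, sp=3, e=sp−y≈1.042994; I≈11.005737, D=e−e_prev≈-0.099483; u=3/4·1.042994+0·11.005737+3/4·(-0.099483)≈0.707633; next y=4/5·1.957006+1/2·0.707633≈1.919422
n=8: y≈1.919422, sp=3, e=sp−y≈1.080578; I≈12.086316, D=e−e_prev≈0.037585; u=3/4·1.080578+0·12.086316+3/4·0.037585≈0.838622; next y=4/5·1.919422+1/2·0.838622≈1.954848
n=9: y≈1.954848, sp=3, e=sp−y≈1.045152; I≈13.131467, D=e−e_prev≈-0.035427; u=3/4·1.045152+0·13.131467+3/4·(-0.035427)≈0.757293; next y=4/5·1.954848+1/2·0.757293≈1.942526
n=10: y≈1.942526, sp=3, e=sp−y≈1.057474; I≈14.188942, D=e−e_prev≈0.012323; u=3/4·1.057474+0·14.188942+3/4·0.012323≈0.802348; next y=4/5·1.942526+1/2·0.802348≈1.955194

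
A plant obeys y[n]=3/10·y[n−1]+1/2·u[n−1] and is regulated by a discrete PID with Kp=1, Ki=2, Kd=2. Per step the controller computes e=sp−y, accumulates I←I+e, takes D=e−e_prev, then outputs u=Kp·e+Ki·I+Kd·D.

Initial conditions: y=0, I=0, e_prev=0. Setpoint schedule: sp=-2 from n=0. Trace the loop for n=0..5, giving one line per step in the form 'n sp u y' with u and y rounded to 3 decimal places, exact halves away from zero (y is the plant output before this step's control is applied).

0 -2 -10.000 0.000
1 -2 15.000 -5.000
2 -2 -44.000 6.000
3 -2 93.000 -20.200
4 -2 -226.200 40.440
5 -2 517.240 -100.968

(exact arithmetic carried between steps; '≈' marks a value shown rounded to 6 d.p. or computed from one; I and e_prev carry over from the previous line; the table rounds u and y to 3 d.p., halves away from zero)
n=0: y=0, sp=-2, e=sp−y=-2; I=-2, D=e−e_prev=-2; u=1·(-2)+2·(-2)+2·(-2)=-10; next y=3/10·0+1/2·(-10)=-5
n=1: y=-5, sp=-2, e=sp−y=3; I=1, D=e−e_prev=5; u=1·3+2·1+2·5=15; next y=3/10·(-5)+1/2·15=6
n=2: y=6, sp=-2, e=sp−y=-8; I=-7, D=e−e_prev=-11; u=1·(-8)+2·(-7)+2·(-11)=-44; next y=3/10·6+1/2·(-44)=-20.2
n=3: y=-20.2, sp=-2, e=sp−y=18.2; I=11.2, D=e−e_prev=26.2; u=1·18.2+2·11.2+2·26.2=93; next y=3/10·(-20.2)+1/2·93=40.44
n=4: y=40.44, sp=-2, e=sp−y=-42.44; I=-31.24, D=e−e_prev=-60.64; u=1·(-42.44)+2·(-31.24)+2·(-60.64)=-226.2; next y=3/10·40.44+1/2·(-226.2)=-100.968
n=5: y=-100.968, sp=-2, e=sp−y=98.968; I=67.728, D=e−e_prev=141.408; u=1·98.968+2·67.728+2·141.408=517.24; next y=3/10·(-100.968)+1/2·517.24=228.3296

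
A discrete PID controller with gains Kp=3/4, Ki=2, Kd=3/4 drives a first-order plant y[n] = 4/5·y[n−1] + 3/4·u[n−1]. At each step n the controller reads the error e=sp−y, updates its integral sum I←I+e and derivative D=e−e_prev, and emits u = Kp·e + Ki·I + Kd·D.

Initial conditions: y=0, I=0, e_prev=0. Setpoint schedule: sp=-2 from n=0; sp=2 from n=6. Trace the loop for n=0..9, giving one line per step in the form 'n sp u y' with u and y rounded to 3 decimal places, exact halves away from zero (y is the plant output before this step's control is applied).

(exact arithmetic carried between steps; '≈' marks a value shown rounded to 6 d.p. or computed from one; I and e_prev carry over from the previous line; the table rounds u and y to 3 d.p., halves away from zero)
n=0: y=0, sp=-2, e=sp−y=-2; I=-2, D=e−e_prev=-2; u=3/4·(-2)+2·(-2)+3/4·(-2)=-7; next y=4/5·0+3/4·(-7)=-5.25
n=1: y=-5.25, sp=-2, e=sp−y=3.25; I=1.25, D=e−e_prev=5.25; u=3/4·3.25+2·1.25+3/4·5.25=8.875; next y=4/5·(-5.25)+3/4·8.875=2.45625
n=2: y=2.45625, sp=-2, e=sp−y=-4.45625; I=-3.20625, D=e−e_prev=-7.70625; u=3/4·(-4.45625)+2·(-3.20625)+3/4·(-7.70625)=-15.534375; next y=4/5·2.45625+3/4·(-15.534375)≈-9.685781
n=3: y≈-9.685781, sp=-2, e=sp−y≈7.685781; I≈4.479531, D=e−e_prev≈12.142031; u=3/4·7.685781+2·4.479531+3/4·12.142031≈23.829922; next y=4/5·(-9.685781)+3/4·23.829922≈10.123816
n=4: y≈10.123816, sp=-2, e=sp−y≈-12.123816; I≈-7.644285, D=e−e_prev≈-19.809598; u=3/4·(-12.123816)+2·(-7.644285)+3/4·(-19.809598)≈-39.238631; next y=4/5·10.123816+3/4·(-39.238631)≈-21.329920
n=5: y≈-21.329920, sp=-2, e=sp−y≈19.329920; I≈11.685635, D=e−e_prev≈31.453736; u=3/4·19.329920+2·11.685635+3/4·31.453736≈61.459012; next y=4/5·(-21.329920)+3/4·61.459012≈29.030323
n=6: y≈29.030323, sp=2, e=sp−y≈-27.030323; I≈-15.344688, D=e−e_prev≈-46.360243; u=3/4·(-27.030323)+2·(-15.344688)+3/4·(-46.360243)≈-85.732301; next y=4/5·29.030323+3/4·(-85.732301)≈-41.074967
n=7: y≈-41.074967, sp=2, e=sp−y≈43.074967; I≈27.730279, D=e−e_prev≈70.105290; u=3/4·43.074967+2·27.730279+3/4·70.105290≈140.345751; next y=4/5·(-41.074967)+3/4·140.345751≈72.399340
n=8: y≈72.399340, sp=2, e=sp−y≈-70.399340; I≈-42.669061, D=e−e_prev≈-113.474307; u=3/4·(-70.399340)+2·(-42.669061)+3/4·(-113.474307)≈-223.243356; next y=4/5·72.399340+3/4·(-223.243356)≈-109.513045
n=9: y≈-109.513045, sp=2, e=sp−y≈111.513045; I≈68.843985, D=e−e_prev≈181.912385; u=3/4·111.513045+2·68.843985+3/4·181.912385≈357.757042; next y=4/5·(-109.513045)+3/4·357.757042≈180.707345

0 -2 -7.000 0.000
1 -2 8.875 -5.250
2 -2 -15.534 2.456
3 -2 23.830 -9.686
4 -2 -39.239 10.124
5 -2 61.459 -21.330
6 2 -85.732 29.030
7 2 140.346 -41.075
8 2 -223.243 72.399
9 2 357.757 -109.513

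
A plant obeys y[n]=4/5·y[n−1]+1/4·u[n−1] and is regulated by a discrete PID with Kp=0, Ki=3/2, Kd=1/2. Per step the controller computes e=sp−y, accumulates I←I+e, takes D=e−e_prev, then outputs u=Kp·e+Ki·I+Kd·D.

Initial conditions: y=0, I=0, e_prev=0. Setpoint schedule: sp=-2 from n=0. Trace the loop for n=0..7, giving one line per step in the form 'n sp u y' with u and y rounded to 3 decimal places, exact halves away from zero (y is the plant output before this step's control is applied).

(exact arithmetic carried between steps; '≈' marks a value shown rounded to 6 d.p. or computed from one; I and e_prev carry over from the previous line; the table rounds u and y to 3 d.p., halves away from zero)
n=0: y=0, sp=-2, e=sp−y=-2; I=-2, D=e−e_prev=-2; u=0·(-2)+3/2·(-2)+1/2·(-2)=-4; next y=4/5·0+1/4·(-4)=-1
n=1: y=-1, sp=-2, e=sp−y=-1; I=-3, D=e−e_prev=1; u=0·(-1)+3/2·(-3)+1/2·1=-4; next y=4/5·(-1)+1/4·(-4)=-1.8
n=2: y=-1.8, sp=-2, e=sp−y=-0.2; I=-3.2, D=e−e_prev=0.8; u=0·(-0.2)+3/2·(-3.2)+1/2·0.8=-4.4; next y=4/5·(-1.8)+1/4·(-4.4)=-2.54
n=3: y=-2.54, sp=-2, e=sp−y=0.54; I=-2.66, D=e−e_prev=0.74; u=0·0.54+3/2·(-2.66)+1/2·0.74=-3.62; next y=4/5·(-2.54)+1/4·(-3.62)=-2.937
n=4: y=-2.937, sp=-2, e=sp−y=0.937; I=-1.723, D=e−e_prev=0.397; u=0·0.937+3/2·(-1.723)+1/2·0.397=-2.386; next y=4/5·(-2.937)+1/4·(-2.386)=-2.9461
n=5: y=-2.9461, sp=-2, e=sp−y=0.9461; I=-0.7769, D=e−e_prev=0.0091; u=0·0.9461+3/2·(-0.7769)+1/2·0.0091=-1.1608; next y=4/5·(-2.9461)+1/4·(-1.1608)=-2.64708
n=6: y=-2.64708, sp=-2, e=sp−y=0.64708; I=-0.12982, D=e−e_prev=-0.29902; u=0·0.64708+3/2·(-0.12982)+1/2·(-0.29902)=-0.34424; next y=4/5·(-2.64708)+1/4·(-0.34424)=-2.203724
n=7: y=-2.203724, sp=-2, e=sp−y=0.203724; I=0.073904, D=e−e_prev=-0.443356; u=0·0.203724+3/2·0.073904+1/2·(-0.443356)=-0.110822; next y=4/5·(-2.203724)+1/4·(-0.110822)≈-1.790685

0 -2 -4.000 0.000
1 -2 -4.000 -1.000
2 -2 -4.400 -1.800
3 -2 -3.620 -2.540
4 -2 -2.386 -2.937
5 -2 -1.161 -2.946
6 -2 -0.344 -2.647
7 -2 -0.111 -2.204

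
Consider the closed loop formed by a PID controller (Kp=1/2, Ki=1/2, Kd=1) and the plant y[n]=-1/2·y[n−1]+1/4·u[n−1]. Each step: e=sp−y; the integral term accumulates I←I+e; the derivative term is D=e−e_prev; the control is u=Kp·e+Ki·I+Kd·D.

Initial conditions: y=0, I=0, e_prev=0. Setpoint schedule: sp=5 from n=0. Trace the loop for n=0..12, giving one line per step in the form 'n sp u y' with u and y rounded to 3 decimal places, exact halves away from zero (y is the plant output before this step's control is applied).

(exact arithmetic carried between steps; '≈' marks a value shown rounded to 6 d.p. or computed from one; I and e_prev carry over from the previous line; the table rounds u and y to 3 d.p., halves away from zero)
n=0: y=0, sp=5, e=sp−y=5; I=5, D=e−e_prev=5; u=1/2·5+1/2·5+1·5=10; next y=-1/2·0+1/4·10=2.5
n=1: y=2.5, sp=5, e=sp−y=2.5; I=7.5, D=e−e_prev=-2.5; u=1/2·2.5+1/2·7.5+1·(-2.5)=2.5; next y=-1/2·2.5+1/4·2.5=-0.625
n=2: y=-0.625, sp=5, e=sp−y=5.625; I=13.125, D=e−e_prev=3.125; u=1/2·5.625+1/2·13.125+1·3.125=12.5; next y=-1/2·(-0.625)+1/4·12.5=3.4375
n=3: y=3.4375, sp=5, e=sp−y=1.5625; I=14.6875, D=e−e_prev=-4.0625; u=1/2·1.5625+1/2·14.6875+1·(-4.0625)=4.0625; next y=-1/2·3.4375+1/4·4.0625=-0.703125
n=4: y=-0.703125, sp=5, e=sp−y=5.703125; I=20.390625, D=e−e_prev=4.140625; u=1/2·5.703125+1/2·20.390625+1·4.140625=17.1875; next y=-1/2·(-0.703125)+1/4·17.1875≈4.648438
n=5: y≈4.648438, sp=5, e=sp−y≈0.351563; I≈20.742188, D=e−e_prev≈-5.351563; u=1/2·0.351563+1/2·20.742188+1·(-5.351563)≈5.195313; next y=-1/2·4.648438+1/4·5.195313≈-1.025391
n=6: y≈-1.025391, sp=5, e=sp−y≈6.025391; I≈26.767578, D=e−e_prev≈5.673828; u=1/2·6.025391+1/2·26.767578+1·5.673828≈22.070313; next y=-1/2·(-1.025391)+1/4·22.070313≈6.030273
n=7: y≈6.030273, sp=5, e=sp−y≈-1.030273; I≈25.737305, D=e−e_prev≈-7.055664; u=1/2·(-1.030273)+1/2·25.737305+1·(-7.055664)≈5.297852; next y=-1/2·6.030273+1/4·5.297852≈-1.690674
n=8: y≈-1.690674, sp=5, e=sp−y≈6.690674; I≈32.427979, D=e−e_prev≈7.720947; u=1/2·6.690674+1/2·32.427979+1·7.720947≈27.280273; next y=-1/2·(-1.690674)+1/4·27.280273≈7.665405
n=9: y≈7.665405, sp=5, e=sp−y≈-2.665405; I≈29.762573, D=e−e_prev≈-9.356079; u=1/2·(-2.665405)+1/2·29.762573+1·(-9.356079)≈4.192505; next y=-1/2·7.665405+1/4·4.192505≈-2.784576
n=10: y≈-2.784576, sp=5, e=sp−y≈7.784576; I≈37.547150, D=e−e_prev≈10.449982; u=1/2·7.784576+1/2·37.547150+1·10.449982≈33.115845; next y=-1/2·(-2.784576)+1/4·33.115845≈9.671249
n=11: y≈9.671249, sp=5, e=sp−y≈-4.671249; I≈32.875900, D=e−e_prev≈-12.455826; u=1/2·(-4.671249)+1/2·32.875900+1·(-12.455826)≈1.646500; next y=-1/2·9.671249+1/4·1.646500≈-4.424000
n=12: y≈-4.424000, sp=5, e=sp−y≈9.424000; I≈42.299900, D=e−e_prev≈14.095249; u=1/2·9.424000+1/2·42.299900+1·14.095249≈39.957199; next y=-1/2·(-4.424000)+1/4·39.957199≈12.201300

0 5 10.000 0.000
1 5 2.500 2.500
2 5 12.500 -0.625
3 5 4.063 3.438
4 5 17.188 -0.703
5 5 5.195 4.648
6 5 22.070 -1.025
7 5 5.298 6.030
8 5 27.280 -1.691
9 5 4.193 7.665
10 5 33.116 -2.785
11 5 1.646 9.671
12 5 39.957 -4.424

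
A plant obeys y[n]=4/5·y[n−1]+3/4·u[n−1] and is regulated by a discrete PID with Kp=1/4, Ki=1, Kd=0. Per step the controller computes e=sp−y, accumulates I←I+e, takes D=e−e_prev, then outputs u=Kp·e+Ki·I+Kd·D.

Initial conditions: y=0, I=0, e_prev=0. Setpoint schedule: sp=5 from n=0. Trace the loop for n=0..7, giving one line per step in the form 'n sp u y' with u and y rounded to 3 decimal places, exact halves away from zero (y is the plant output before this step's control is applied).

(exact arithmetic carried between steps; '≈' marks a value shown rounded to 6 d.p. or computed from one; I and e_prev carry over from the previous line; the table rounds u and y to 3 d.p., halves away from zero)
n=0: y=0, sp=5, e=sp−y=5; I=5, D=e−e_prev=5; u=1/4·5+1·5+0·5=6.25; next y=4/5·0+3/4·6.25=4.6875
n=1: y=4.6875, sp=5, e=sp−y=0.3125; I=5.3125, D=e−e_prev=-4.6875; u=1/4·0.3125+1·5.3125+0·(-4.6875)=5.390625; next y=4/5·4.6875+3/4·5.390625≈7.792969
n=2: y≈7.792969, sp=5, e=sp−y≈-2.792969; I≈2.519531, D=e−e_prev≈-3.105469; u=1/4·(-2.792969)+1·2.519531+0·(-3.105469)≈1.821289; next y=4/5·7.792969+3/4·1.821289≈7.600342
n=3: y≈7.600342, sp=5, e=sp−y≈-2.600342; I≈-0.080811, D=e−e_prev≈0.192627; u=1/4·(-2.600342)+1·(-0.080811)+0·0.192627≈-0.730896; next y=4/5·7.600342+3/4·(-0.730896)≈5.532101
n=4: y≈5.532101, sp=5, e=sp−y≈-0.532101; I≈-0.612912, D=e−e_prev≈2.068240; u=1/4·(-0.532101)+1·(-0.612912)+0·2.068240≈-0.745937; next y=4/5·5.532101+3/4·(-0.745937)≈3.866228
n=5: y≈3.866228, sp=5, e=sp−y≈1.133772; I≈0.520860, D=e−e_prev≈1.665873; u=1/4·1.133772+1·0.520860+0·1.665873≈0.804303; next y=4/5·3.866228+3/4·0.804303≈3.696210
n=6: y≈3.696210, sp=5, e=sp−y≈1.303790; I≈1.824650, D=e−e_prev≈0.170019; u=1/4·1.303790+1·1.824650+0·0.170019≈2.150598; next y=4/5·3.696210+3/4·2.150598≈4.569916
n=7: y≈4.569916, sp=5, e=sp−y≈0.430084; I≈2.254734, D=e−e_prev≈-0.873706; u=1/4·0.430084+1·2.254734+0·(-0.873706)≈2.362255; next y=4/5·4.569916+3/4·2.362255≈5.427624

0 5 6.250 0.000
1 5 5.391 4.688
2 5 1.821 7.793
3 5 -0.731 7.600
4 5 -0.746 5.532
5 5 0.804 3.866
6 5 2.151 3.696
7 5 2.362 4.570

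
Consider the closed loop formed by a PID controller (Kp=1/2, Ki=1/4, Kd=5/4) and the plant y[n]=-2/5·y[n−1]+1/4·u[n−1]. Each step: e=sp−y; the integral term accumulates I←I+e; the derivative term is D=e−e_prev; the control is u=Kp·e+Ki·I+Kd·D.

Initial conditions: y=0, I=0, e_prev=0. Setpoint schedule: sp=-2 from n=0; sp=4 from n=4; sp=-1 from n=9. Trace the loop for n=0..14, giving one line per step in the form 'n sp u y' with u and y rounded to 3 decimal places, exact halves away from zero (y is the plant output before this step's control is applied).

(exact arithmetic carried between steps; '≈' marks a value shown rounded to 6 d.p. or computed from one; I and e_prev carry over from the previous line; the table rounds u and y to 3 d.p., halves away from zero)
n=0: y=0, sp=-2, e=sp−y=-2; I=-2, D=e−e_prev=-2; u=1/2·(-2)+1/4·(-2)+5/4·(-2)=-4; next y=-2/5·0+1/4·(-4)=-1
n=1: y=-1, sp=-2, e=sp−y=-1; I=-3, D=e−e_prev=1; u=1/2·(-1)+1/4·(-3)+5/4·1=0; next y=-2/5·(-1)+1/4·0=0.4
n=2: y=0.4, sp=-2, e=sp−y=-2.4; I=-5.4, D=e−e_prev=-1.4; u=1/2·(-2.4)+1/4·(-5.4)+5/4·(-1.4)=-4.3; next y=-2/5·0.4+1/4·(-4.3)=-1.235
n=3: y=-1.235, sp=-2, e=sp−y=-0.765; I=-6.165, D=e−e_prev=1.635; u=1/2·(-0.765)+1/4·(-6.165)+5/4·1.635=0.12; next y=-2/5·(-1.235)+1/4·0.12=0.524
n=4: y=0.524, sp=4, e=sp−y=3.476; I=-2.689, D=e−e_prev=4.241; u=1/2·3.476+1/4·(-2.689)+5/4·4.241=6.367; next y=-2/5·0.524+1/4·6.367=1.38215
n=5: y=1.38215, sp=4, e=sp−y=2.61785; I=-0.07115, D=e−e_prev=-0.85815; u=1/2·2.61785+1/4·(-0.07115)+5/4·(-0.85815)=0.21845; next y=-2/5·1.38215+1/4·0.21845≈-0.498248
n=6: y≈-0.498248, sp=4, e=sp−y≈4.498248; I≈4.427098, D=e−e_prev≈1.880398; u=1/2·4.498248+1/4·4.427098+5/4·1.880398≈5.706395; next y=-2/5·(-0.498248)+1/4·5.706395≈1.625898
n=7: y≈1.625898, sp=4, e=sp−y≈2.374102; I≈6.801200, D=e−e_prev≈-2.124145; u=1/2·2.374102+1/4·6.801200+5/4·(-2.124145)≈0.232170; next y=-2/5·1.625898+1/4·0.232170≈-0.592317
n=8: y≈-0.592317, sp=4, e=sp−y≈4.592317; I≈11.393516, D=e−e_prev≈2.218214; u=1/2·4.592317+1/4·11.393516+5/4·2.218214≈7.917306; next y=-2/5·(-0.592317)+1/4·7.917306≈2.216253
n=9: y≈2.216253, sp=-1, e=sp−y≈-3.216253; I≈8.177263, D=e−e_prev≈-7.808570; u=1/2·(-3.216253)+1/4·8.177263+5/4·(-7.808570)≈-9.324523; next y=-2/5·2.216253+1/4·(-9.324523)≈-3.217632
n=10: y≈-3.217632, sp=-1, e=sp−y≈2.217632; I≈10.394895, D=e−e_prev≈5.433885; u=1/2·2.217632+1/4·10.394895+5/4·5.433885≈10.499896; next y=-2/5·(-3.217632)+1/4·10.499896≈3.912027
n=11: y≈3.912027, sp=-1, e=sp−y≈-4.912027; I≈5.482869, D=e−e_prev≈-7.129659; u=1/2·(-4.912027)+1/4·5.482869+5/4·(-7.129659)≈-9.997370; next y=-2/5·3.912027+1/4·(-9.997370)≈-4.064153
n=12: y≈-4.064153, sp=-1, e=sp−y≈3.064153; I≈8.547022, D=e−e_prev≈7.976180; u=1/2·3.064153+1/4·8.547022+5/4·7.976180≈13.639057; next y=-2/5·(-4.064153)+1/4·13.639057≈5.035426
n=13: y≈5.035426, sp=-1, e=sp−y≈-6.035426; I≈2.511596, D=e−e_prev≈-9.099579; u=1/2·(-6.035426)+1/4·2.511596+5/4·(-9.099579)≈-13.764287; next y=-2/5·5.035426+1/4·(-13.764287)≈-5.455242
n=14: y≈-5.455242, sp=-1, e=sp−y≈4.455242; I≈6.966838, D=e−e_prev≈10.490668; u=1/2·4.455242+1/4·6.966838+5/4·10.490668≈17.082665; next y=-2/5·(-5.455242)+1/4·17.082665≈6.452763

0 -2 -4.000 0.000
1 -2 0.000 -1.000
2 -2 -4.300 0.400
3 -2 0.120 -1.235
4 4 6.367 0.524
5 4 0.218 1.382
6 4 5.706 -0.498
7 4 0.232 1.626
8 4 7.917 -0.592
9 -1 -9.325 2.216
10 -1 10.500 -3.218
11 -1 -9.997 3.912
12 -1 13.639 -4.064
13 -1 -13.764 5.035
14 -1 17.083 -5.455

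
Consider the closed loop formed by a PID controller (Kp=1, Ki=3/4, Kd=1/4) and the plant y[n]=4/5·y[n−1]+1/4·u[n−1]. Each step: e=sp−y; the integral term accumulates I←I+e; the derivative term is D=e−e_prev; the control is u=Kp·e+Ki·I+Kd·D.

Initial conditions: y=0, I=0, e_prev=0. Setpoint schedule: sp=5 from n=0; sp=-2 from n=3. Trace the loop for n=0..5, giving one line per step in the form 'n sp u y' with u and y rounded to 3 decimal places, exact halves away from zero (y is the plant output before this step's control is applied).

(exact arithmetic carried between steps; '≈' marks a value shown rounded to 6 d.p. or computed from one; I and e_prev carry over from the previous line; the table rounds u and y to 3 d.p., halves away from zero)
n=0: y=0, sp=5, e=sp−y=5; I=5, D=e−e_prev=5; u=1·5+3/4·5+1/4·5=10; next y=4/5·0+1/4·10=2.5
n=1: y=2.5, sp=5, e=sp−y=2.5; I=7.5, D=e−e_prev=-2.5; u=1·2.5+3/4·7.5+1/4·(-2.5)=7.5; next y=4/5·2.5+1/4·7.5=3.875
n=2: y=3.875, sp=5, e=sp−y=1.125; I=8.625, D=e−e_prev=-1.375; u=1·1.125+3/4·8.625+1/4·(-1.375)=7.25; next y=4/5·3.875+1/4·7.25=4.9125
n=3: y=4.9125, sp=-2, e=sp−y=-6.9125; I=1.7125, D=e−e_prev=-8.0375; u=1·(-6.9125)+3/4·1.7125+1/4·(-8.0375)=-7.6375; next y=4/5·4.9125+1/4·(-7.6375)=2.020625
n=4: y=2.020625, sp=-2, e=sp−y=-4.020625; I=-2.308125, D=e−e_prev=2.891875; u=1·(-4.020625)+3/4·(-2.308125)+1/4·2.891875=-5.02875; next y=4/5·2.020625+1/4·(-5.02875)≈0.359313
n=5: y≈0.359313, sp=-2, e=sp−y≈-2.359313; I≈-4.667438, D=e−e_prev≈1.661313; u=1·(-2.359313)+3/4·(-4.667438)+1/4·1.661313≈-5.444563; next y=4/5·0.359313+1/4·(-5.444563)≈-1.073691

0 5 10.000 0.000
1 5 7.500 2.500
2 5 7.250 3.875
3 -2 -7.638 4.913
4 -2 -5.029 2.021
5 -2 -5.445 0.359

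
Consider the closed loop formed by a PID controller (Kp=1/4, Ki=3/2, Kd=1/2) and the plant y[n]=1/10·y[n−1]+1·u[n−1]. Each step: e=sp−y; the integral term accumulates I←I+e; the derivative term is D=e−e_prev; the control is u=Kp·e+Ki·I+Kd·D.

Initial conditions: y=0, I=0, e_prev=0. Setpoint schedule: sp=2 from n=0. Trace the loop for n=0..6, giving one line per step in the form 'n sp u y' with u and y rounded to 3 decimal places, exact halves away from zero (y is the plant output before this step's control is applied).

0 2 4.500 0.000
1 2 -3.625 4.500
2 2 12.144 -3.175
3 2 -17.684 11.826
4 2 38.814 -16.501
5 2 -68.345 37.164
6 2 134.776 -64.629

(exact arithmetic carried between steps; '≈' marks a value shown rounded to 6 d.p. or computed from one; I and e_prev carry over from the previous line; the table rounds u and y to 3 d.p., halves away from zero)
n=0: y=0, sp=2, e=sp−y=2; I=2, D=e−e_prev=2; u=1/4·2+3/2·2+1/2·2=4.5; next y=1/10·0+1·4.5=4.5
n=1: y=4.5, sp=2, e=sp−y=-2.5; I=-0.5, D=e−e_prev=-4.5; u=1/4·(-2.5)+3/2·(-0.5)+1/2·(-4.5)=-3.625; next y=1/10·4.5+1·(-3.625)=-3.175
n=2: y=-3.175, sp=2, e=sp−y=5.175; I=4.675, D=e−e_prev=7.675; u=1/4·5.175+3/2·4.675+1/2·7.675=12.14375; next y=1/10·(-3.175)+1·12.14375=11.82625
n=3: y=11.82625, sp=2, e=sp−y=-9.82625; I=-5.15125, D=e−e_prev=-15.00125; u=1/4·(-9.82625)+3/2·(-5.15125)+1/2·(-15.00125)≈-17.684063; next y=1/10·11.82625+1·(-17.684063)≈-16.501438
n=4: y≈-16.501438, sp=2, e=sp−y≈18.501438; I≈13.350188, D=e−e_prev≈28.327688; u=1/4·18.501438+3/2·13.350188+1/2·28.327688≈38.814484; next y=1/10·(-16.501438)+1·38.814484≈37.164341
n=5: y≈37.164341, sp=2, e=sp−y≈-35.164341; I≈-21.814153, D=e−e_prev≈-53.665778; u=1/4·(-35.164341)+3/2·(-21.814153)+1/2·(-53.665778)≈-68.345204; next y=1/10·37.164341+1·(-68.345204)≈-64.628770
n=6: y≈-64.628770, sp=2, e=sp−y≈66.628770; I≈44.814617, D=e−e_prev≈101.793110; u=1/4·66.628770+3/2·44.814617+1/2·101.793110≈134.775673; next y=1/10·(-64.628770)+1·134.775673≈128.312796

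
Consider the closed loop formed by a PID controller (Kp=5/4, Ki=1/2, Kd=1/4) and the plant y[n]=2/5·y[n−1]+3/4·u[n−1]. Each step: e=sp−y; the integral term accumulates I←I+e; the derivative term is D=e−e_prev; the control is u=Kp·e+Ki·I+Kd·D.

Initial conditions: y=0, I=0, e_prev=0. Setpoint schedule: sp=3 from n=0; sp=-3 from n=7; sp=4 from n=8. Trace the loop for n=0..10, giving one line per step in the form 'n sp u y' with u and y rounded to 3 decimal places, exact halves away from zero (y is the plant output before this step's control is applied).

(exact arithmetic carried between steps; '≈' marks a value shown rounded to 6 d.p. or computed from one; I and e_prev carry over from the previous line; the table rounds u and y to 3 d.p., halves away from zero)
n=0: y=0, sp=3, e=sp−y=3; I=3, D=e−e_prev=3; u=5/4·3+1/2·3+1/4·3=6; next y=2/5·0+3/4·6=4.5
n=1: y=4.5, sp=3, e=sp−y=-1.5; I=1.5, D=e−e_prev=-4.5; u=5/4·(-1.5)+1/2·1.5+1/4·(-4.5)=-2.25; next y=2/5·4.5+3/4·(-2.25)=0.1125
n=2: y=0.1125, sp=3, e=sp−y=2.8875; I=4.3875, D=e−e_prev=4.3875; u=5/4·2.8875+1/2·4.3875+1/4·4.3875=6.9; next y=2/5·0.1125+3/4·6.9=5.22
n=3: y=5.22, sp=3, e=sp−y=-2.22; I=2.1675, D=e−e_prev=-5.1075; u=5/4·(-2.22)+1/2·2.1675+1/4·(-5.1075)=-2.968125; next y=2/5·5.22+3/4·(-2.968125)≈-0.138094
n=4: y≈-0.138094, sp=3, e=sp−y≈3.138094; I≈5.305594, D=e−e_prev≈5.358094; u=5/4·3.138094+1/2·5.305594+1/4·5.358094≈7.914938; next y=2/5·(-0.138094)+3/4·7.914938≈5.880966
n=5: y≈5.880966, sp=3, e=sp−y≈-2.880966; I≈2.424628, D=e−e_prev≈-6.019059; u=5/4·(-2.880966)+1/2·2.424628+1/4·(-6.019059)≈-3.893658; next y=2/5·5.880966+3/4·(-3.893658)≈-0.567857
n=6: y≈-0.567857, sp=3, e=sp−y≈3.567857; I≈5.992485, D=e−e_prev≈6.448823; u=5/4·3.567857+1/2·5.992485+1/4·6.448823≈9.068270; next y=2/5·(-0.567857)+3/4·9.068270≈6.574059
n=7: y≈6.574059, sp=-3, e=sp−y≈-9.574059; I≈-3.581574, D=e−e_prev≈-13.141917; u=5/4·(-9.574059)+1/2·(-3.581574)+1/4·(-13.141917)≈-17.043841; next y=2/5·6.574059+3/4·(-17.043841)≈-10.153257
n=8: y≈-10.153257, sp=4, e=sp−y≈14.153257; I≈10.571682, D=e−e_prev≈23.727316; u=5/4·14.153257+1/2·10.571682+1/4·23.727316≈28.909241; next y=2/5·(-10.153257)+3/4·28.909241≈17.620628
n=9: y≈17.620628, sp=4, e=sp−y≈-13.620628; I≈-3.048946, D=e−e_prev≈-27.773885; u=5/4·(-13.620628)+1/2·(-3.048946)+1/4·(-27.773885)≈-25.493729; next y=2/5·17.620628+3/4·(-25.493729)≈-12.072046
n=10: y≈-12.072046, sp=4, e=sp−y≈16.072046; I≈13.023100, D=e−e_prev≈29.692674; u=5/4·16.072046+1/2·13.023100+1/4·29.692674≈34.024775; next y=2/5·(-12.072046)+3/4·34.024775≈20.689763

0 3 6.000 0.000
1 3 -2.250 4.500
2 3 6.900 0.113
3 3 -2.968 5.220
4 3 7.915 -0.138
5 3 -3.894 5.881
6 3 9.068 -0.568
7 -3 -17.044 6.574
8 4 28.909 -10.153
9 4 -25.494 17.621
10 4 34.025 -12.072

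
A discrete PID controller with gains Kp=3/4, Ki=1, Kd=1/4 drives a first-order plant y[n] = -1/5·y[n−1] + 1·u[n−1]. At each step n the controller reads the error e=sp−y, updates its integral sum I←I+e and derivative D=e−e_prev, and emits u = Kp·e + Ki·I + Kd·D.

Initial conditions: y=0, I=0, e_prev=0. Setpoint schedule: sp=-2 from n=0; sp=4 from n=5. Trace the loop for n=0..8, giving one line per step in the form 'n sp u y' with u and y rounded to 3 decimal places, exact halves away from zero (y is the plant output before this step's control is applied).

0 -2 -4.000 0.000
1 -2 2.500 -4.000
2 -2 -11.100 3.300
3 -2 15.545 -11.760
4 -2 -37.774 17.897
5 4 80.244 -41.353
6 4 -150.451 88.515
7 4 310.839 -168.154
8 4 -606.422 344.470

(exact arithmetic carried between steps; '≈' marks a value shown rounded to 6 d.p. or computed from one; I and e_prev carry over from the previous line; the table rounds u and y to 3 d.p., halves away from zero)
n=0: y=0, sp=-2, e=sp−y=-2; I=-2, D=e−e_prev=-2; u=3/4·(-2)+1·(-2)+1/4·(-2)=-4; next y=-1/5·0+1·(-4)=-4
n=1: y=-4, sp=-2, e=sp−y=2; I=0, D=e−e_prev=4; u=3/4·2+1·0+1/4·4=2.5; next y=-1/5·(-4)+1·2.5=3.3
n=2: y=3.3, sp=-2, e=sp−y=-5.3; I=-5.3, D=e−e_prev=-7.3; u=3/4·(-5.3)+1·(-5.3)+1/4·(-7.3)=-11.1; next y=-1/5·3.3+1·(-11.1)=-11.76
n=3: y=-11.76, sp=-2, e=sp−y=9.76; I=4.46, D=e−e_prev=15.06; u=3/4·9.76+1·4.46+1/4·15.06=15.545; next y=-1/5·(-11.76)+1·15.545=17.897
n=4: y=17.897, sp=-2, e=sp−y=-19.897; I=-15.437, D=e−e_prev=-29.657; u=3/4·(-19.897)+1·(-15.437)+1/4·(-29.657)=-37.774; next y=-1/5·17.897+1·(-37.774)=-41.3534
n=5: y=-41.3534, sp=4, e=sp−y=45.3534; I=29.9164, D=e−e_prev=65.2504; u=3/4·45.3534+1·29.9164+1/4·65.2504=80.24405; next y=-1/5·(-41.3534)+1·80.24405=88.51473
n=6: y=88.51473, sp=4, e=sp−y=-84.51473; I=-54.59833, D=e−e_prev=-129.86813; u=3/4·(-84.51473)+1·(-54.59833)+1/4·(-129.86813)=-150.45141; next y=-1/5·88.51473+1·(-150.45141)=-168.154356
n=7: y=-168.154356, sp=4, e=sp−y=172.154356; I=117.556026, D=e−e_prev=256.669086; u=3/4·172.154356+1·117.556026+1/4·256.669086≈310.839065; next y=-1/5·(-168.154356)+1·310.839065≈344.469936
n=8: y≈344.469936, sp=4, e=sp−y≈-340.469936; I≈-222.913910, D=e−e_prev≈-512.624292; u=3/4·(-340.469936)+1·(-222.913910)+1/4·(-512.624292)≈-606.422434; next y=-1/5·344.469936+1·(-606.422434)≈-675.316422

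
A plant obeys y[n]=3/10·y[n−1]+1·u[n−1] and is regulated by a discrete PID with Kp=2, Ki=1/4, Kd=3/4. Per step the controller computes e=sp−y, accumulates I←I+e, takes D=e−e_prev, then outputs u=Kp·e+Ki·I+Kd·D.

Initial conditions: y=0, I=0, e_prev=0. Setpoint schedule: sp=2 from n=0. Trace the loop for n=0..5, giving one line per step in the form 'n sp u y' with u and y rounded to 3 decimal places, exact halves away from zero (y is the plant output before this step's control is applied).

0 2 6.000 0.000
1 2 -13.000 6.000
2 2 42.100 -11.200
3 2 -117.320 38.740
4 2 344.264 -105.698
5 2 -991.898 312.555

(exact arithmetic carried between steps; '≈' marks a value shown rounded to 6 d.p. or computed from one; I and e_prev carry over from the previous line; the table rounds u and y to 3 d.p., halves away from zero)
n=0: y=0, sp=2, e=sp−y=2; I=2, D=e−e_prev=2; u=2·2+1/4·2+3/4·2=6; next y=3/10·0+1·6=6
n=1: y=6, sp=2, e=sp−y=-4; I=-2, D=e−e_prev=-6; u=2·(-4)+1/4·(-2)+3/4·(-6)=-13; next y=3/10·6+1·(-13)=-11.2
n=2: y=-11.2, sp=2, e=sp−y=13.2; I=11.2, D=e−e_prev=17.2; u=2·13.2+1/4·11.2+3/4·17.2=42.1; next y=3/10·(-11.2)+1·42.1=38.74
n=3: y=38.74, sp=2, e=sp−y=-36.74; I=-25.54, D=e−e_prev=-49.94; u=2·(-36.74)+1/4·(-25.54)+3/4·(-49.94)=-117.32; next y=3/10·38.74+1·(-117.32)=-105.698
n=4: y=-105.698, sp=2, e=sp−y=107.698; I=82.158, D=e−e_prev=144.438; u=2·107.698+1/4·82.158+3/4·144.438=344.264; next y=3/10·(-105.698)+1·344.264=312.5546
n=5: y=312.5546, sp=2, e=sp−y=-310.5546; I=-228.3966, D=e−e_prev=-418.2526; u=2·(-310.5546)+1/4·(-228.3966)+3/4·(-418.2526)=-991.8978; next y=3/10·312.5546+1·(-991.8978)=-898.13142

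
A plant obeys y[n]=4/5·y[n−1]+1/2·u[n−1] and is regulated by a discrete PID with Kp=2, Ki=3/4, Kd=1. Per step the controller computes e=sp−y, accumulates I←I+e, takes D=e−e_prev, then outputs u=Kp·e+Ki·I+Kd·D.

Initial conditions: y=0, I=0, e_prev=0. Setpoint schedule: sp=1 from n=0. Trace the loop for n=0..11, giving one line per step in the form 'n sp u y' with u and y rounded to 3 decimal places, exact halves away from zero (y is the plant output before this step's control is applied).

0 1 3.750 0.000
1 1 -3.531 1.875
2 1 5.715 -0.266
3 1 -6.391 2.645
4 1 9.253 -1.080
5 1 -11.071 3.763
6 1 15.279 -2.525
7 1 -18.907 5.619
8 1 25.438 -4.958
9 1 -32.086 8.753
10 1 42.536 -9.041
11 1 -54.263 14.035

(exact arithmetic carried between steps; '≈' marks a value shown rounded to 6 d.p. or computed from one; I and e_prev carry over from the previous line; the table rounds u and y to 3 d.p., halves away from zero)
n=0: y=0, sp=1, e=sp−y=1; I=1, D=e−e_prev=1; u=2·1+3/4·1+1·1=3.75; next y=4/5·0+1/2·3.75=1.875
n=1: y=1.875, sp=1, e=sp−y=-0.875; I=0.125, D=e−e_prev=-1.875; u=2·(-0.875)+3/4·0.125+1·(-1.875)=-3.53125; next y=4/5·1.875+1/2·(-3.53125)=-0.265625
n=2: y=-0.265625, sp=1, e=sp−y=1.265625; I=1.390625, D=e−e_prev=2.140625; u=2·1.265625+3/4·1.390625+1·2.140625≈5.714844; next y=4/5·(-0.265625)+1/2·5.714844≈2.644922
n=3: y≈2.644922, sp=1, e=sp−y≈-1.644922; I≈-0.254297, D=e−e_prev≈-2.910547; u=2·(-1.644922)+3/4·(-0.254297)+1·(-2.910547)≈-6.391113; next y=4/5·2.644922+1/2·(-6.391113)≈-1.079619
n=4: y≈-1.079619, sp=1, e=sp−y≈2.079619; I≈1.825322, D=e−e_prev≈3.724541; u=2·2.079619+3/4·1.825322+1·3.724541≈9.252771; next y=4/5·(-1.079619)+1/2·9.252771≈3.762690
n=5: y≈3.762690, sp=1, e=sp−y≈-2.762690; I≈-0.937368, D=e−e_prev≈-4.842309; u=2·(-2.762690)+3/4·(-0.937368)+1·(-4.842309)≈-11.070716; next y=4/5·3.762690+1/2·(-11.070716)≈-2.525206
n=6: y≈-2.525206, sp=1, e=sp−y≈3.525206; I≈2.587838, D=e−e_prev≈6.287896; u=2·3.525206+3/4·2.587838+1·6.287896≈15.279186; next y=4/5·(-2.525206)+1/2·15.279186≈5.619428
n=7: y≈5.619428, sp=1, e=sp−y≈-4.619428; I≈-2.031590, D=e−e_prev≈-8.144634; u=2·(-4.619428)+3/4·(-2.031590)+1·(-8.144634)≈-18.907183; next y=4/5·5.619428+1/2·(-18.907183)≈-4.958049
n=8: y≈-4.958049, sp=1, e=sp−y≈5.958049; I≈3.926459, D=e−e_prev≈10.577477; u=2·5.958049+3/4·3.926459+1·10.577477≈25.438419; next y=4/5·(-4.958049)+1/2·25.438419≈8.752770
n=9: y≈8.752770, sp=1, e=sp−y≈-7.752770; I≈-3.826312, D=e−e_prev≈-13.710819; u=2·(-7.752770)+3/4·(-3.826312)+1·(-13.710819)≈-32.086094; next y=4/5·8.752770+1/2·(-32.086094)≈-9.040831
n=10: y≈-9.040831, sp=1, e=sp−y≈10.040831; I≈6.214519, D=e−e_prev≈17.793601; u=2·10.040831+3/4·6.214519+1·17.793601≈42.536152; next y=4/5·(-9.040831)+1/2·42.536152≈14.035411
n=11: y≈14.035411, sp=1, e=sp−y≈-13.035411; I≈-6.820892, D=e−e_prev≈-23.076242; u=2·(-13.035411)+3/4·(-6.820892)+1·(-23.076242)≈-54.262734; next y=4/5·14.035411+1/2·(-54.262734)≈-15.903038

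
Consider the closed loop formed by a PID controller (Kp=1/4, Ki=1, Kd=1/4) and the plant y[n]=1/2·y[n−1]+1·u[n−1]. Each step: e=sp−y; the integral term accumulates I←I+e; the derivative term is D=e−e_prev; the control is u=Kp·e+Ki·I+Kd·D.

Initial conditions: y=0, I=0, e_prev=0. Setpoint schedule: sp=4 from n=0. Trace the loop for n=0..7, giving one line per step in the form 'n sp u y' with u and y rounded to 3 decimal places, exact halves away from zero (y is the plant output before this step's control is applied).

0 4 6.000 0.000
1 4 0.000 6.000
2 4 4.000 3.000
3 4 0.500 5.500
4 4 3.000 3.250
5 4 1.125 4.625
6 4 2.625 3.438
7 4 1.531 4.344

(exact arithmetic carried between steps; '≈' marks a value shown rounded to 6 d.p. or computed from one; I and e_prev carry over from the previous line; the table rounds u and y to 3 d.p., halves away from zero)
n=0: y=0, sp=4, e=sp−y=4; I=4, D=e−e_prev=4; u=1/4·4+1·4+1/4·4=6; next y=1/2·0+1·6=6
n=1: y=6, sp=4, e=sp−y=-2; I=2, D=e−e_prev=-6; u=1/4·(-2)+1·2+1/4·(-6)=0; next y=1/2·6+1·0=3
n=2: y=3, sp=4, e=sp−y=1; I=3, D=e−e_prev=3; u=1/4·1+1·3+1/4·3=4; next y=1/2·3+1·4=5.5
n=3: y=5.5, sp=4, e=sp−y=-1.5; I=1.5, D=e−e_prev=-2.5; u=1/4·(-1.5)+1·1.5+1/4·(-2.5)=0.5; next y=1/2·5.5+1·0.5=3.25
n=4: y=3.25, sp=4, e=sp−y=0.75; I=2.25, D=e−e_prev=2.25; u=1/4·0.75+1·2.25+1/4·2.25=3; next y=1/2·3.25+1·3=4.625
n=5: y=4.625, sp=4, e=sp−y=-0.625; I=1.625, D=e−e_prev=-1.375; u=1/4·(-0.625)+1·1.625+1/4·(-1.375)=1.125; next y=1/2·4.625+1·1.125=3.4375
n=6: y=3.4375, sp=4, e=sp−y=0.5625; I=2.1875, D=e−e_prev=1.1875; u=1/4·0.5625+1·2.1875+1/4·1.1875=2.625; next y=1/2·3.4375+1·2.625=4.34375
n=7: y=4.34375, sp=4, e=sp−y=-0.34375; I=1.84375, D=e−e_prev=-0.90625; u=1/4·(-0.34375)+1·1.84375+1/4·(-0.90625)=1.53125; next y=1/2·4.34375+1·1.53125=3.703125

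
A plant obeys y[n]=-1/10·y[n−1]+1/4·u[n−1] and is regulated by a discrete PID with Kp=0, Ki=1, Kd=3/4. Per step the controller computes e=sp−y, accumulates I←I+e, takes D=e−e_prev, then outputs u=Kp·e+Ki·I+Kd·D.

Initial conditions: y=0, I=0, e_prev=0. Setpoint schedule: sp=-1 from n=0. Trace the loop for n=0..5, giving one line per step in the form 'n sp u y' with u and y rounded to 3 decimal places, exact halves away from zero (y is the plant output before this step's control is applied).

0 -1 -1.750 0.000
1 -1 -1.234 -0.438
2 -1 -2.427 -0.265
3 -1 -2.481 -0.580
4 -1 -3.169 -0.562
5 -1 -3.289 -0.736

(exact arithmetic carried between steps; '≈' marks a value shown rounded to 6 d.p. or computed from one; I and e_prev carry over from the previous line; the table rounds u and y to 3 d.p., halves away from zero)
n=0: y=0, sp=-1, e=sp−y=-1; I=-1, D=e−e_prev=-1; u=0·(-1)+1·(-1)+3/4·(-1)=-1.75; next y=-1/10·0+1/4·(-1.75)=-0.4375
n=1: y=-0.4375, sp=-1, e=sp−y=-0.5625; I=-1.5625, D=e−e_prev=0.4375; u=0·(-0.5625)+1·(-1.5625)+3/4·0.4375=-1.234375; next y=-1/10·(-0.4375)+1/4·(-1.234375)≈-0.264844
n=2: y≈-0.264844, sp=-1, e=sp−y≈-0.735156; I≈-2.297656, D=e−e_prev≈-0.172656; u=0·(-0.735156)+1·(-2.297656)+3/4·(-0.172656)≈-2.427148; next y=-1/10·(-0.264844)+1/4·(-2.427148)≈-0.580303
n=3: y≈-0.580303, sp=-1, e=sp−y≈-0.419697; I≈-2.717354, D=e−e_prev≈0.315459; u=0·(-0.419697)+1·(-2.717354)+3/4·0.315459≈-2.480759; next y=-1/10·(-0.580303)+1/4·(-2.480759)≈-0.562160
n=4: y≈-0.562160, sp=-1, e=sp−y≈-0.437840; I≈-3.155194, D=e−e_prev≈-0.018143; u=0·(-0.437840)+1·(-3.155194)+3/4·(-0.018143)≈-3.168801; next y=-1/10·(-0.562160)+1/4·(-3.168801)≈-0.735984
n=5: y≈-0.735984, sp=-1, e=sp−y≈-0.264016; I≈-3.419210, D=e−e_prev≈0.173825; u=0·(-0.264016)+1·(-3.419210)+3/4·0.173825≈-3.288841; next y=-1/10·(-0.735984)+1/4·(-3.288841)≈-0.748612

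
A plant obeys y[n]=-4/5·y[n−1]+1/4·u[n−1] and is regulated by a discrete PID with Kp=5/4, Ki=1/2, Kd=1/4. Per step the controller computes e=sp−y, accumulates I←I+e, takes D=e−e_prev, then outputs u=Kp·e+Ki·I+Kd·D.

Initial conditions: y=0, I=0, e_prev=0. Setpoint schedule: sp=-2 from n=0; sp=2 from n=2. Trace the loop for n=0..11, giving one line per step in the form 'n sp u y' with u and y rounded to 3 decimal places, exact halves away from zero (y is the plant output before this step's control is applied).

(exact arithmetic carried between steps; '≈' marks a value shown rounded to 6 d.p. or computed from one; I and e_prev carry over from the previous line; the table rounds u and y to 3 d.p., halves away from zero)
n=0: y=0, sp=-2, e=sp−y=-2; I=-2, D=e−e_prev=-2; u=5/4·(-2)+1/2·(-2)+1/4·(-2)=-4; next y=-4/5·0+1/4·(-4)=-1
n=1: y=-1, sp=-2, e=sp−y=-1; I=-3, D=e−e_prev=1; u=5/4·(-1)+1/2·(-3)+1/4·1=-2.5; next y=-4/5·(-1)+1/4·(-2.5)=0.175
n=2: y=0.175, sp=2, e=sp−y=1.825; I=-1.175, D=e−e_prev=2.825; u=5/4·1.825+1/2·(-1.175)+1/4·2.825=2.4; next y=-4/5·0.175+1/4·2.4=0.46
n=3: y=0.46, sp=2, e=sp−y=1.54; I=0.365, D=e−e_prev=-0.285; u=5/4·1.54+1/2·0.365+1/4·(-0.285)=2.03625; next y=-4/5·0.46+1/4·2.03625≈0.141063
n=4: y≈0.141063, sp=2, e=sp−y≈1.858938; I≈2.223938, D=e−e_prev≈0.318938; u=5/4·1.858938+1/2·2.223938+1/4·0.318938≈3.515375; next y=-4/5·0.141063+1/4·3.515375≈0.765994
n=5: y≈0.765994, sp=2, e=sp−y≈1.234006; I≈3.457944, D=e−e_prev≈-0.624931; u=5/4·1.234006+1/2·3.457944+1/4·(-0.624931)≈3.115247; next y=-4/5·0.765994+1/4·3.115247≈0.166017
n=6: y≈0.166017, sp=2, e=sp−y≈1.833983; I≈5.291927, D=e−e_prev≈0.599977; u=5/4·1.833983+1/2·5.291927+1/4·0.599977≈5.088437; next y=-4/5·0.166017+1/4·5.088437≈1.139296
n=7: y≈1.139296, sp=2, e=sp−y≈0.860704; I≈6.152631, D=e−e_prev≈-0.973279; u=5/4·0.860704+1/2·6.152631+1/4·(-0.973279)≈3.908876; next y=-4/5·1.139296+1/4·3.908876≈0.065782
n=8: y≈0.065782, sp=2, e=sp−y≈1.934218; I≈8.086849, D=e−e_prev≈1.073514; u=5/4·1.934218+1/2·8.086849+1/4·1.073514≈6.729575; next y=-4/5·0.065782+1/4·6.729575≈1.629768
n=9: y≈1.629768, sp=2, e=sp−y≈0.370232; I≈8.457081, D=e−e_prev≈-1.563986; u=5/4·0.370232+1/2·8.457081+1/4·(-1.563986)≈4.300334; next y=-4/5·1.629768+1/4·4.300334≈-0.228731
n=10: y≈-0.228731, sp=2, e=sp−y≈2.228731; I≈10.685812, D=e−e_prev≈1.858499; u=5/4·2.228731+1/2·10.685812+1/4·1.858499≈8.593444; next y=-4/5·(-0.228731)+1/4·8.593444≈2.331346
n=11: y≈2.331346, sp=2, e=sp−y≈-0.331346; I≈10.354466, D=e−e_prev≈-2.560076; u=5/4·(-0.331346)+1/2·10.354466+1/4·(-2.560076)≈4.123032; next y=-4/5·2.331346+1/4·4.123032≈-0.834318

0 -2 -4.000 0.000
1 -2 -2.500 -1.000
2 2 2.400 0.175
3 2 2.036 0.460
4 2 3.515 0.141
5 2 3.115 0.766
6 2 5.088 0.166
7 2 3.909 1.139
8 2 6.730 0.066
9 2 4.300 1.630
10 2 8.593 -0.229
11 2 4.123 2.331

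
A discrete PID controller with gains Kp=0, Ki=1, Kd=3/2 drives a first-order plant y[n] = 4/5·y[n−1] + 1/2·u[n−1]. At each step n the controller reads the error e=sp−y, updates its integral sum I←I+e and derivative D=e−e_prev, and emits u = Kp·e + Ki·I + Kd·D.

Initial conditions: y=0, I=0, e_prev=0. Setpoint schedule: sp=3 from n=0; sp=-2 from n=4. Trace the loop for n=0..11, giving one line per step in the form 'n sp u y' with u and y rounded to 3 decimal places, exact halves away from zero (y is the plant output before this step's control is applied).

(exact arithmetic carried between steps; '≈' marks a value shown rounded to 6 d.p. or computed from one; I and e_prev carry over from the previous line; the table rounds u and y to 3 d.p., halves away from zero)
n=0: y=0, sp=3, e=sp−y=3; I=3, D=e−e_prev=3; u=0·3+1·3+3/2·3=7.5; next y=4/5·0+1/2·7.5=3.75
n=1: y=3.75, sp=3, e=sp−y=-0.75; I=2.25, D=e−e_prev=-3.75; u=0·(-0.75)+1·2.25+3/2·(-3.75)=-3.375; next y=4/5·3.75+1/2·(-3.375)=1.3125
n=2: y=1.3125, sp=3, e=sp−y=1.6875; I=3.9375, D=e−e_prev=2.4375; u=0·1.6875+1·3.9375+3/2·2.4375=7.59375; next y=4/5·1.3125+1/2·7.59375=4.846875
n=3: y=4.846875, sp=3, e=sp−y=-1.846875; I=2.090625, D=e−e_prev=-3.534375; u=0·(-1.846875)+1·2.090625+3/2·(-3.534375)≈-3.210938; next y=4/5·4.846875+1/2·(-3.210938)≈2.272031
n=4: y≈2.272031, sp=-2, e=sp−y≈-4.272031; I≈-2.181406, D=e−e_prev≈-2.425156; u=0·(-4.272031)+1·(-2.181406)+3/2·(-2.425156)≈-5.819141; next y=4/5·2.272031+1/2·(-5.819141)≈-1.091945
n=5: y≈-1.091945, sp=-2, e=sp−y≈-0.908055; I≈-3.089461, D=e−e_prev≈3.363977; u=0·(-0.908055)+1·(-3.089461)+3/2·3.363977≈1.956504; next y=4/5·(-1.091945)+1/2·1.956504≈0.104696
n=6: y≈0.104696, sp=-2, e=sp−y≈-2.104696; I≈-5.194157, D=e−e_prev≈-1.196641; u=0·(-2.104696)+1·(-5.194157)+3/2·(-1.196641)≈-6.989118; next y=4/5·0.104696+1/2·(-6.989118)≈-3.410803
n=7: y≈-3.410803, sp=-2, e=sp−y≈1.410803; I≈-3.783354, D=e−e_prev≈3.515498; u=0·1.410803+1·(-3.783354)+3/2·3.515498≈1.489893; next y=4/5·(-3.410803)+1/2·1.489893≈-1.983695
n=8: y≈-1.983695, sp=-2, e=sp−y≈-0.016305; I≈-3.799659, D=e−e_prev≈-1.427107; u=0·(-0.016305)+1·(-3.799659)+3/2·(-1.427107)≈-5.940319; next y=4/5·(-1.983695)+1/2·(-5.940319)≈-4.557116
n=9: y≈-4.557116, sp=-2, e=sp−y≈2.557116; I≈-1.242543, D=e−e_prev≈2.573421; u=0·2.557116+1·(-1.242543)+3/2·2.573421≈2.617588; next y=4/5·(-4.557116)+1/2·2.617588≈-2.336899
n=10: y≈-2.336899, sp=-2, e=sp−y≈0.336899; I≈-0.905644, D=e−e_prev≈-2.220217; u=0·0.336899+1·(-0.905644)+3/2·(-2.220217)≈-4.235970; next y=4/5·(-2.336899)+1/2·(-4.235970)≈-3.987504
n=11: y≈-3.987504, sp=-2, e=sp−y≈1.987504; I≈1.081860, D=e−e_prev≈1.650605; u=0·1.987504+1·1.081860+3/2·1.650605≈3.557768; next y=4/5·(-3.987504)+1/2·3.557768≈-1.411119

0 3 7.500 0.000
1 3 -3.375 3.750
2 3 7.594 1.313
3 3 -3.211 4.847
4 -2 -5.819 2.272
5 -2 1.957 -1.092
6 -2 -6.989 0.105
7 -2 1.490 -3.411
8 -2 -5.940 -1.984
9 -2 2.618 -4.557
10 -2 -4.236 -2.337
11 -2 3.558 -3.988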